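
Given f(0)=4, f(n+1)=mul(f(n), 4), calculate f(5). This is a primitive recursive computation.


f(0) = 4
f(1) = mul(f(0), 4) = mul(4, 4) = 16
f(2) = mul(f(1), 4) = mul(16, 4) = 64
f(3) = mul(f(2), 4) = mul(64, 4) = 256
f(4) = mul(f(3), 4) = mul(256, 4) = 1024
f(5) = mul(f(4), 4) = mul(1024, 4) = 4096


4096


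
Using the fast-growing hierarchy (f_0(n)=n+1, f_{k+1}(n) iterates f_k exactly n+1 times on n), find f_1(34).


f_1(34) = f_0^35(34)
f_0 adds 1 each time, applied 35 times.
f_1(34) = 34 + 35 = 69

69


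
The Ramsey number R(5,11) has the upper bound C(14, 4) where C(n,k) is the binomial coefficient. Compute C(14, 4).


R(5,11) <= C(5+11-2, 5-1) = C(14, 4)
C(14, 4) = 14! / (4! * 10!)
= 1001

1001


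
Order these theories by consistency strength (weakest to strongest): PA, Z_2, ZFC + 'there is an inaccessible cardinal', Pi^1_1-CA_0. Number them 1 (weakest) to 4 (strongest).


Ordering by consistency strength:
1. PA
2. Pi^1_1-CA_0
3. Z_2
4. ZFC + 'there is an inaccessible cardinal'


PA=1, Z_2=3, ZFC + 'there is an inaccessible cardinal'=4, Pi^1_1-CA_0=2


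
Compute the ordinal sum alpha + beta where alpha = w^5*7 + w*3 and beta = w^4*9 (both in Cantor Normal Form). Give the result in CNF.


Ordinal addition (w^5*7 + w*3) + w^4*9:
alpha's leading term has exponent 5 > beta's exponent 4, so it survives.
alpha's tail term has exponent 1 < beta's exponent 4, so it is absorbed by beta.
In ordinal addition, any term followed by a strictly larger-exponent term is absorbed.
Result = w^5*7 + w^4*9

w^5*7 + w^4*9


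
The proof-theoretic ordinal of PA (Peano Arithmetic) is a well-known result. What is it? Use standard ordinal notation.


The proof-theoretic ordinal of PA (Peano Arithmetic) is a standard result in ordinal analysis.
This ordinal is the supremum of order types of primitive recursive well-orderings
that the theory can prove to be well-ordered.
For PA (Peano Arithmetic), the proof-theoretic ordinal is epsilon_0.

epsilon_0


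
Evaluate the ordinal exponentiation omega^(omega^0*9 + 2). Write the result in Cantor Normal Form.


omega^(omega^0*9 + 2):
omega^0 = 1, so the exponent is 9 + 2 = 11 (finite ordinal addition).
Result = omega^11, already a single CNF term.

omega^11


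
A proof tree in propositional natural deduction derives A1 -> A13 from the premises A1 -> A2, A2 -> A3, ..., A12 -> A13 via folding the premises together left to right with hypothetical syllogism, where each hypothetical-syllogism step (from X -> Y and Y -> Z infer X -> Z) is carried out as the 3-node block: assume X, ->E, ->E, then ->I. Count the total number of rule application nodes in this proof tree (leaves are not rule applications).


There are 12 premises in the chain. The first HS step combines premises 1 and 2; each further premise needs one more HS step.
So 12 premises require 12 - 1 = 11 hypothetical-syllogism steps.
Each HS step uses 3 inference nodes (->E, ->E, ->I).
11 * 3 = 33 total inference nodes.

33


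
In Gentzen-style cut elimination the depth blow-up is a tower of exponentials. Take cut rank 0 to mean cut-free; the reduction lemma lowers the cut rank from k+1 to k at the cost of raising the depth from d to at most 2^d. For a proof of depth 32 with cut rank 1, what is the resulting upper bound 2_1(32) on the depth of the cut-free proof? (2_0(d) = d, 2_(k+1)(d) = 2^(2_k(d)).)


Each rank reduction sends depth d to at most 2^d; cut rank r needs r reductions.
2_0(32) = 32
2_1(32) = 2^32 = 4294967296
Cut-free depth bound = 4294967296

4294967296


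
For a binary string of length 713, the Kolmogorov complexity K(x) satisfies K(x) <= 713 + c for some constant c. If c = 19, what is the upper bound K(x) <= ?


K(x) <= |x| + c = 713 + 19 = 732

732


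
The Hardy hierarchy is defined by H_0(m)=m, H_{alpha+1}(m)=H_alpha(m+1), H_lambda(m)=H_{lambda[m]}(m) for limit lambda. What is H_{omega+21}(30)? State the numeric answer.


H_{omega+21}(30):
Unwind the 21 successor steps: H_{omega+21}(30) = H_omega(30+21) = H_omega(51).
H_omega(m) = H_m(m) = m + m = 2m.
Result = 2 * 51 = 102

102


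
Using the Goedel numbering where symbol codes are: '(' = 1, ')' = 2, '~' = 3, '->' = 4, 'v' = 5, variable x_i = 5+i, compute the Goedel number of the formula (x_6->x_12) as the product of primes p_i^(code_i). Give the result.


Formula: (x_6->x_12)
Symbol codes: [1, 11, 4, 17, 2]
Primes: [2, 3, 5, 7, 11]
p_1^1 = 2^1 = 2
p_2^11 = 3^11 = 177147
p_3^4 = 5^4 = 625
p_4^17 = 7^17 = 232630513987207
p_5^2 = 11^2 = 121
Product = 6232981896270378462386250

6232981896270378462386250


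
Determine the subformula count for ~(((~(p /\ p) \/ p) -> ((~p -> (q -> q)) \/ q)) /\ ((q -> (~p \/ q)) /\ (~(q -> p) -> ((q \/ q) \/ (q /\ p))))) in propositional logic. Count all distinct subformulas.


Formula: ~(((~(p /\ p) \/ p) -> ((~p -> (q -> q)) \/ q)) /\ ((q -> (~p \/ q)) /\ (~(q -> p) -> ((q \/ q) \/ (q /\ p)))))
Subformulas found:
  1. q
  2. p
  3. ~p
  4. (q /\ p)
  5. (q -> p)
  6. (q -> q)
  7. (p /\ p)
  8. (q \/ q)
  9. ~(p /\ p)
  10. ~(q -> p)
  11. (~p \/ q)
  12. (q -> (~p \/ q))
  13. (~(p /\ p) \/ p)
  14. (~p -> (q -> q))
  15. ((q \/ q) \/ (q /\ p))
  16. ((~p -> (q -> q)) \/ q)
  17. (~(q -> p) -> ((q \/ q) \/ (q /\ p)))
  18. ((~(p /\ p) \/ p) -> ((~p -> (q -> q)) \/ q))
  19. ((q -> (~p \/ q)) /\ (~(q -> p) -> ((q \/ q) \/ (q /\ p))))
  20. (((~(p /\ p) \/ p) -> ((~p -> (q -> q)) \/ q)) /\ ((q -> (~p \/ q)) /\ (~(q -> p) -> ((q \/ q) \/ (q /\ p)))))
  21. ~(((~(p /\ p) \/ p) -> ((~p -> (q -> q)) \/ q)) /\ ((q -> (~p \/ q)) /\ (~(q -> p) -> ((q \/ q) \/ (q /\ p)))))
Total distinct subformulas = 21

21


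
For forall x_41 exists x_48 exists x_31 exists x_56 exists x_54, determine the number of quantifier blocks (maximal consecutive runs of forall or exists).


Alternations = 1.
Blocks = alternations + 1 = 2

2


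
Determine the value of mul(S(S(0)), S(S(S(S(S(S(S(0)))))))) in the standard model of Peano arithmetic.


mul(S^2(0), S^7(0)):
S^2(0) = 2
S^7(0) = 7
2 * 7 = 14

14


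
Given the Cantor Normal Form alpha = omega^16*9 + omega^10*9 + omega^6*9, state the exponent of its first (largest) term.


CNF: omega^16*9 + omega^10*9 + omega^6*9
The leading term is omega^16*9, which has exponent 16.

16


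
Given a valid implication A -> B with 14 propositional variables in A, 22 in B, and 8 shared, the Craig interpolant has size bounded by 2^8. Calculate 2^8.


Shared atoms = 8
Craig interpolant size bound = 2^8
= 256

256


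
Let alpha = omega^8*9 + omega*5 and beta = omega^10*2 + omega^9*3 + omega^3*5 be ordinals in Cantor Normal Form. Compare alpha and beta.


Compare term by term from highest exponent:
alpha = omega^8*9 + omega*5
beta = omega^10*2 + omega^9*3 + omega^3*5
Term 1: alpha has omega^8*9, beta has omega^10*2
Term 2: alpha has omega^1*5, beta has omega^9*3
Term 3: alpha has omega^0*0, beta has omega^3*5
Result: alpha < beta

alpha < beta


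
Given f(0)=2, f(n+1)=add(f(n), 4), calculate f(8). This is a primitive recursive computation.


f(0) = 2
f(1) = add(f(0), 4) = add(2, 4) = 6
f(2) = add(f(1), 4) = add(6, 4) = 10
f(3) = add(f(2), 4) = add(10, 4) = 14
f(4) = add(f(3), 4) = add(14, 4) = 18
f(5) = add(f(4), 4) = add(18, 4) = 22
f(6) = add(f(5), 4) = add(22, 4) = 26
f(7) = add(f(6), 4) = add(26, 4) = 30
f(8) = add(f(7), 4) = add(30, 4) = 34


34


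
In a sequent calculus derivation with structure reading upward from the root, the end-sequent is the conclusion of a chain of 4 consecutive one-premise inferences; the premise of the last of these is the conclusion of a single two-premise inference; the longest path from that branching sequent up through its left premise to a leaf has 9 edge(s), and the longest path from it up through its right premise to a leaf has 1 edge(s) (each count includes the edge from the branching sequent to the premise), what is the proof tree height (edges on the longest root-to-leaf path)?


Longest path through the left premise: 9 edges (measured from the branching sequent)
Longest path through the right premise: 1 edges
Height of the subtree rooted at the branching sequent: max(9, 1) = 9
The branching sequent sits 4 edges above the root (the chain of one-premise inferences), so height = 9 + 4 = 13

13


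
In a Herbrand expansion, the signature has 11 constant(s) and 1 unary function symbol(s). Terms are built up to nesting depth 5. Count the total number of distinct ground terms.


Herbrand terms by depth:
Depth 0: 11 constants
Depth 1: 11 new terms (running total: 22)
Depth 2: 11 new terms (running total: 33)
Depth 3: 11 new terms (running total: 44)
Depth 4: 11 new terms (running total: 55)
Depth 5: 11 new terms (running total: 66)
Total distinct ground terms = 66

66


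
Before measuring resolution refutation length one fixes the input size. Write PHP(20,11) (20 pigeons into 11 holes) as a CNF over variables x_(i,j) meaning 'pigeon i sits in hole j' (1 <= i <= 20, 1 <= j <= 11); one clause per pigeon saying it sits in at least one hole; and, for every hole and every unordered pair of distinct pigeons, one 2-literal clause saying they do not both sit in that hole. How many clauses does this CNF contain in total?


PHP(20,11): 20 pigeons, 11 holes, 20*11 = 220 variables.
- pigeon clauses: one per pigeon -> 20 clauses
- hole clauses: 11 holes * C(20,2) = 11 * 190 -> 2090 clauses
Total clauses = 20 + 2090 = 2110

2110


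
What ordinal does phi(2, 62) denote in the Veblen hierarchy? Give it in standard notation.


phi(2, 62):
phi(2, beta) = zeta_beta (the beta-th zeta number, fixed point of epsilon).
phi(2, 62) = zeta_62

zeta_62


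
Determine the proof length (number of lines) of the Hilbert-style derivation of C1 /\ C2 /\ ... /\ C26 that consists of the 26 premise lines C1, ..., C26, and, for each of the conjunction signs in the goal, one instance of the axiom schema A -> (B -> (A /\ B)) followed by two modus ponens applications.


Conjoining 26 premises:
- 26 premise lines
- the goal has 25 conjunction signs; each costs 1 axiom instance + 2 MP = 3 lines: 3 * 25 = 75
Total = 26 + 75 = 101 lines.

101


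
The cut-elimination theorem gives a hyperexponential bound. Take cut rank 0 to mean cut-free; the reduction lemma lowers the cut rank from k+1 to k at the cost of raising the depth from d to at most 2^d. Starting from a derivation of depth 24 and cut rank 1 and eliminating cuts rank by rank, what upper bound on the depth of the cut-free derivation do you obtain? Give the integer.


Each rank reduction sends depth d to at most 2^d; cut rank r needs r reductions.
2_0(24) = 24
2_1(24) = 2^24 = 16777216
Cut-free depth bound = 16777216

16777216


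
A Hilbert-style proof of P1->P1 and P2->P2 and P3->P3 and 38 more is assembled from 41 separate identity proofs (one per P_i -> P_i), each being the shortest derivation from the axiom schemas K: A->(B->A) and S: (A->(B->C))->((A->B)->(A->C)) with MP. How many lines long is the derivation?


The shortest proof of A->A from K and S in the Hilbert calculus has exactly 5 lines:
(1) K instance A->((A->A)->A), (2) S instance, (3) MP on 1,2, (4) K instance A->(A->A), (5) MP on 3,4.
For 41 independent identities: 41 * 5 = 205 lines total.

205


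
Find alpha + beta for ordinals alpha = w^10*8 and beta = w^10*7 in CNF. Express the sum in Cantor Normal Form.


Ordinal addition w^10*8 + w^10*7:
Both terms have the same exponent 10.
w^e*c + w^e*d = w^e*(c+d).
Result = w^10*(8+7) = w^10*15

w^10*15


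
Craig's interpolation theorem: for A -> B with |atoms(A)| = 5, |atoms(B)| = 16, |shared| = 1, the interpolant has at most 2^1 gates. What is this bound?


Shared atoms = 1
Craig interpolant size bound = 2^1
= 2

2


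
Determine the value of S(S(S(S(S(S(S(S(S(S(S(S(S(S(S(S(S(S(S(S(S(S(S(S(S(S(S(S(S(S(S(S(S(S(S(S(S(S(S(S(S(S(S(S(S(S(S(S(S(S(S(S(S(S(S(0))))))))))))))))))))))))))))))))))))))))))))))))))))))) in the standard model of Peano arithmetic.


Counting successors applied to 0:
55 applications of S to 0 = 55

55


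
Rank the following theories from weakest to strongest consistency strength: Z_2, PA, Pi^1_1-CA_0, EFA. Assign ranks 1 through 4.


Ordering by consistency strength:
1. EFA
2. PA
3. Pi^1_1-CA_0
4. Z_2


Z_2=4, PA=2, Pi^1_1-CA_0=3, EFA=1


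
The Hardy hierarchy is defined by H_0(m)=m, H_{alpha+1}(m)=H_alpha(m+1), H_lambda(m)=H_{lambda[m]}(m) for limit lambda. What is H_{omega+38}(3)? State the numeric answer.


H_{omega+38}(3):
Unwind the 38 successor steps: H_{omega+38}(3) = H_omega(3+38) = H_omega(41).
H_omega(m) = H_m(m) = m + m = 2m.
Result = 2 * 41 = 82

82


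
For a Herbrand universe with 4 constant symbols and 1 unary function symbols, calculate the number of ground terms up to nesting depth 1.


Herbrand terms by depth:
Depth 0: 4 constants
Depth 1: 4 new terms (running total: 8)
Total distinct ground terms = 8

8


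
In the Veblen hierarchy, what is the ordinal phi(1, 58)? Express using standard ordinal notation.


phi(1, 58):
phi(1, beta) = epsilon_beta (the beta-th epsilon number).
phi(1, 58) = epsilon_58

epsilon_58


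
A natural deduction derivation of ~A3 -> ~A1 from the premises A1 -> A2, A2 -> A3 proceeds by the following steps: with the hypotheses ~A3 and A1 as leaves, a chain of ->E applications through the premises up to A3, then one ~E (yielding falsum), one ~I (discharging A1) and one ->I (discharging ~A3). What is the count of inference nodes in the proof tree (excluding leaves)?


From hypothesis A1, 2 ->E steps along the 2 premises yield A3.
~E with hypothesis ~A3 gives falsum (1 node); ~I discharging A1 gives ~A1 (1 node); ->I discharging ~A3 gives the goal (1 node).
Total = 2 + 3 = 5 inference nodes.

5


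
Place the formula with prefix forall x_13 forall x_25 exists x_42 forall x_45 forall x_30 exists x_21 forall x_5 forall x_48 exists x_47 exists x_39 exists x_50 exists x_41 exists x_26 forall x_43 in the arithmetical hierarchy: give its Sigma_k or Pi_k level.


Leading quantifier is forall, so the class is Pi.
Number of quantifier blocks = alternations + 1 = 6 + 1 = 7.
Classification: Pi_7

Pi_7


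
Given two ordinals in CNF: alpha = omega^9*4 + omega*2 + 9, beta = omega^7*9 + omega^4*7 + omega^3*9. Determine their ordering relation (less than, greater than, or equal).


Compare term by term from highest exponent:
alpha = omega^9*4 + omega*2 + 9
beta = omega^7*9 + omega^4*7 + omega^3*9
Term 1: alpha has omega^9*4, beta has omega^7*9
Term 2: alpha has omega^1*2, beta has omega^4*7
Term 3: alpha has omega^0*9, beta has omega^3*9
Result: alpha > beta

alpha > beta


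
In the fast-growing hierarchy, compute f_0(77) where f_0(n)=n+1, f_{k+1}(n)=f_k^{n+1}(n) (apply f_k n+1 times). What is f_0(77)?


f_0(77) = 77 + 1 = 78

78


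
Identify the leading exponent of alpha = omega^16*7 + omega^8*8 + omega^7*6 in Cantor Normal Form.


CNF: omega^16*7 + omega^8*8 + omega^7*6
The leading term is omega^16*7, which has exponent 16.

16


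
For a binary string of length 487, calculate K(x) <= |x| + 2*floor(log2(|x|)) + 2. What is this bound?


floor(log2(487)) = 8
2 * 8 = 16
K(x) <= 487 + 16 + 2 = 505

505


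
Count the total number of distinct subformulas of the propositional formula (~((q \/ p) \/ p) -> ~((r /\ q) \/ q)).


Formula: (~((q \/ p) \/ p) -> ~((r /\ q) \/ q))
Subformulas found:
  1. q
  2. r
  3. p
  4. (q \/ p)
  5. (r /\ q)
  6. ((q \/ p) \/ p)
  7. ((r /\ q) \/ q)
  8. ~((r /\ q) \/ q)
  9. ~((q \/ p) \/ p)
  10. (~((q \/ p) \/ p) -> ~((r /\ q) \/ q))
Total distinct subformulas = 10

10


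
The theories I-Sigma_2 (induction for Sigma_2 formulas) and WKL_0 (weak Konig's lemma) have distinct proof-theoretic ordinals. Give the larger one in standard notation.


Proof-theoretic ordinal of I-Sigma_2 (induction for Sigma_2 formulas): omega^(omega^omega)
Proof-theoretic ordinal of WKL_0 (weak Konig's lemma): omega^omega
Comparing: omega^omega < omega^(omega^omega).
The larger ordinal is omega^(omega^omega) (from I-Sigma_2 (induction for Sigma_2 formulas)).

omega^(omega^omega)


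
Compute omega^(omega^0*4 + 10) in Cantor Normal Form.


omega^(omega^0*4 + 10):
omega^0 = 1, so the exponent is 4 + 10 = 14 (finite ordinal addition).
Result = omega^14, already a single CNF term.

omega^14


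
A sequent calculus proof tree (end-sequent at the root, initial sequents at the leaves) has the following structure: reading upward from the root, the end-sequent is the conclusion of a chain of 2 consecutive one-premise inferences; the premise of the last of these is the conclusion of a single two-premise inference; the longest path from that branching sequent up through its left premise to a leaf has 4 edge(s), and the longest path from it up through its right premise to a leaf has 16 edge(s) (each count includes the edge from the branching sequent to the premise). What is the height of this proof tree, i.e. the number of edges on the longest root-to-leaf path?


Longest path through the left premise: 4 edges (measured from the branching sequent)
Longest path through the right premise: 16 edges
Height of the subtree rooted at the branching sequent: max(4, 16) = 16
The branching sequent sits 2 edges above the root (the chain of one-premise inferences), so height = 16 + 2 = 18

18


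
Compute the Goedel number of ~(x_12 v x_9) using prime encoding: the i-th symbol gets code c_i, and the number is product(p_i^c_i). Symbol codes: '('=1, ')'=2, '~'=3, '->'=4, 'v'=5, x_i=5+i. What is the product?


Formula: ~(x_12 v x_9)
Symbol codes: [3, 1, 17, 5, 14, 2]
Primes: [2, 3, 5, 7, 11, 13]
p_1^3 = 2^3 = 8
p_2^1 = 3^1 = 3
p_3^17 = 5^17 = 762939453125
p_4^5 = 7^5 = 16807
p_5^14 = 11^14 = 379749833583241
p_6^2 = 13^2 = 169
Product = 19750396207812502831475830078125000

19750396207812502831475830078125000


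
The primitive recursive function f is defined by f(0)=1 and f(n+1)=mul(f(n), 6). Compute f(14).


f(0) = 1
f(1) = mul(f(0), 6) = mul(1, 6) = 6
f(2) = mul(f(1), 6) = mul(6, 6) = 36
f(3) = mul(f(2), 6) = mul(36, 6) = 216
f(4) = mul(f(3), 6) = mul(216, 6) = 1296
f(5) = mul(f(4), 6) = mul(1296, 6) = 7776
f(6) = mul(f(5), 6) = mul(7776, 6) = 46656
f(7) = mul(f(6), 6) = mul(46656, 6) = 279936
f(8) = mul(f(7), 6) = mul(279936, 6) = 1679616
f(9) = mul(f(8), 6) = mul(1679616, 6) = 10077696
f(10) = mul(f(9), 6) = mul(10077696, 6) = 60466176
f(11) = mul(f(10), 6) = mul(60466176, 6) = 362797056
f(12) = mul(f(11), 6) = mul(362797056, 6) = 2176782336
f(13) = mul(f(12), 6) = mul(2176782336, 6) = 13060694016
f(14) = mul(f(13), 6) = mul(13060694016, 6) = 78364164096


78364164096


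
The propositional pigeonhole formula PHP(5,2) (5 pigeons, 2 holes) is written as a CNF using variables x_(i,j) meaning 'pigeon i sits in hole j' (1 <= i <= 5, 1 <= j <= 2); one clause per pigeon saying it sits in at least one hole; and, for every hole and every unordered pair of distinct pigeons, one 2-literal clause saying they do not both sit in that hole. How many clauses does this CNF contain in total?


PHP(5,2): 5 pigeons, 2 holes, 5*2 = 10 variables.
- pigeon clauses: one per pigeon -> 5 clauses
- hole clauses: 2 holes * C(5,2) = 2 * 10 -> 20 clauses
Total clauses = 5 + 20 = 25

25


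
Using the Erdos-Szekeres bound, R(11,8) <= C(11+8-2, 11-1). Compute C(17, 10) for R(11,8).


R(11,8) <= C(11+8-2, 11-1) = C(17, 10)
C(17, 10) = 17! / (10! * 7!)
= 19448

19448


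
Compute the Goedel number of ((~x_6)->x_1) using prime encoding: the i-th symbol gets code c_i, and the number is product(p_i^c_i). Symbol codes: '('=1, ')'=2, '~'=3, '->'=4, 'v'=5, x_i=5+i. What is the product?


Formula: ((~x_6)->x_1)
Symbol codes: [1, 1, 3, 11, 2, 4, 6, 2]
Primes: [2, 3, 5, 7, 11, 13, 17, 19]
p_1^1 = 2^1 = 2
p_2^1 = 3^1 = 3
p_3^3 = 5^3 = 125
p_4^11 = 7^11 = 1977326743
p_5^2 = 11^2 = 121
p_6^4 = 13^4 = 28561
p_7^6 = 17^6 = 24137569
p_8^2 = 19^2 = 361
Product = 44657994230490706111882085250

44657994230490706111882085250


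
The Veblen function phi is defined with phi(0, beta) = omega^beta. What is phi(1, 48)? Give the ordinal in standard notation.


phi(1, 48):
phi(1, beta) = epsilon_beta (the beta-th epsilon number).
phi(1, 48) = epsilon_48

epsilon_48


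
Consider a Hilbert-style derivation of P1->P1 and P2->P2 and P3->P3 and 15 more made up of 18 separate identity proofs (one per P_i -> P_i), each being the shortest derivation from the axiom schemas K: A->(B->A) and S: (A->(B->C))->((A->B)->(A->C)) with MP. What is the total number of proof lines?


The shortest proof of A->A from K and S in the Hilbert calculus has exactly 5 lines:
(1) K instance A->((A->A)->A), (2) S instance, (3) MP on 1,2, (4) K instance A->(A->A), (5) MP on 3,4.
For 18 independent identities: 18 * 5 = 90 lines total.

90


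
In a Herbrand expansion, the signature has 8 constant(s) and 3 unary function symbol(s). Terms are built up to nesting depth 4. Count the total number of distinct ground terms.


Herbrand terms by depth:
Depth 0: 8 constants
Depth 1: 24 new terms (running total: 32)
Depth 2: 72 new terms (running total: 104)
Depth 3: 216 new terms (running total: 320)
Depth 4: 648 new terms (running total: 968)
Total distinct ground terms = 968

968


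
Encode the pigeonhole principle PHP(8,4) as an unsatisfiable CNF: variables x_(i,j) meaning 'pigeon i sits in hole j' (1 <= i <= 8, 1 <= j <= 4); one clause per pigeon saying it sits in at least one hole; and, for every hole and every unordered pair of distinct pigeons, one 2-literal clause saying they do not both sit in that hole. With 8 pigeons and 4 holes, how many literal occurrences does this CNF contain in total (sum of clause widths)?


PHP(8,4): 8 pigeons, 4 holes, 8*4 = 32 variables.
- pigeon clauses: one per pigeon -> 8 clauses of width 4 -> 32 literals
- hole clauses: 4 holes * C(8,2) = 4 * 28 -> 112 clauses of width 2 -> 224 literals
Total literal occurrences = 32 + 224 = 256

256


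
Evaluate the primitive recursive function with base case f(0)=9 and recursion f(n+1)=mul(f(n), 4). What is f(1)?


f(0) = 9
f(1) = mul(f(0), 4) = mul(9, 4) = 36


36


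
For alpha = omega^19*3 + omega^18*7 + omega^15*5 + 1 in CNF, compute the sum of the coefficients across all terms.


CNF: omega^19*3 + omega^18*7 + omega^15*5 + 1
Coefficients: 3 + 7 + 5 + 1 = 16

16


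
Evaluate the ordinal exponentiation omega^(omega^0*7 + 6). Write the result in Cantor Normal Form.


omega^(omega^0*7 + 6):
omega^0 = 1, so the exponent is 7 + 6 = 13 (finite ordinal addition).
Result = omega^13, already a single CNF term.

omega^13


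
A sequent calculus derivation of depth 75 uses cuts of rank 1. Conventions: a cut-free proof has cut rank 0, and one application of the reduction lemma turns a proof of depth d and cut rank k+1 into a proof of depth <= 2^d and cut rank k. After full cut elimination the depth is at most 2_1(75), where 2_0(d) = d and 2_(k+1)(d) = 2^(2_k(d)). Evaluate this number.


Each rank reduction sends depth d to at most 2^d; cut rank r needs r reductions.
2_0(75) = 75
2_1(75) = 2^75 = 37778931862957161709568
Cut-free depth bound = 37778931862957161709568

37778931862957161709568


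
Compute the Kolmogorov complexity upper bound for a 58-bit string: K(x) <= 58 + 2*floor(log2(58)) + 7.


floor(log2(58)) = 5
2 * 5 = 10
K(x) <= 58 + 10 + 7 = 75

75


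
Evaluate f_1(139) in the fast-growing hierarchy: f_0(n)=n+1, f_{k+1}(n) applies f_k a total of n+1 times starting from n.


f_1(139) = f_0^140(139)
f_0 adds 1 each time, applied 140 times.
f_1(139) = 139 + 140 = 279

279


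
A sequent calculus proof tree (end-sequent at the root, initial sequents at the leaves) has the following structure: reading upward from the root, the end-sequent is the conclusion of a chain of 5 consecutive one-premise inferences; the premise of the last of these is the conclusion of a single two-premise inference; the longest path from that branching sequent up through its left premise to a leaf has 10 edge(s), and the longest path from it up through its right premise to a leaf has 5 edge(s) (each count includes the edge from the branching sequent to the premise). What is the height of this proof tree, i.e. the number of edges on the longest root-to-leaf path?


Longest path through the left premise: 10 edges (measured from the branching sequent)
Longest path through the right premise: 5 edges
Height of the subtree rooted at the branching sequent: max(10, 5) = 10
The branching sequent sits 5 edges above the root (the chain of one-premise inferences), so height = 10 + 5 = 15

15


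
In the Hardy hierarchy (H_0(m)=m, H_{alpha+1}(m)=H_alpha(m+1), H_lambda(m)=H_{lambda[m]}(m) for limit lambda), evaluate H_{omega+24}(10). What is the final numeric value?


H_{omega+24}(10):
Unwind the 24 successor steps: H_{omega+24}(10) = H_omega(10+24) = H_omega(34).
H_omega(m) = H_m(m) = m + m = 2m.
Result = 2 * 34 = 68

68


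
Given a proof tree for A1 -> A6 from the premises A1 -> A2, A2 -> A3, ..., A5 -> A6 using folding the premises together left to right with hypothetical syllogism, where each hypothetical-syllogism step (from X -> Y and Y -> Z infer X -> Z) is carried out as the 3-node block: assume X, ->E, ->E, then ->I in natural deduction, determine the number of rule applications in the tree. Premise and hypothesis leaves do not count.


There are 5 premises in the chain. The first HS step combines premises 1 and 2; each further premise needs one more HS step.
So 5 premises require 5 - 1 = 4 hypothetical-syllogism steps.
Each HS step uses 3 inference nodes (->E, ->E, ->I).
4 * 3 = 12 total inference nodes.

12


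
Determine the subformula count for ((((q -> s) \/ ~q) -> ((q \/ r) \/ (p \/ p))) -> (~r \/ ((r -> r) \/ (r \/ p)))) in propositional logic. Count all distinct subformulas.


Formula: ((((q -> s) \/ ~q) -> ((q \/ r) \/ (p \/ p))) -> (~r \/ ((r -> r) \/ (r \/ p))))
Subformulas found:
  1. r
  2. q
  3. s
  4. p
  5. ~r
  6. ~q
  7. (p \/ p)
  8. (q \/ r)
  9. (r \/ p)
  10. (r -> r)
  11. (q -> s)
  12. ((q -> s) \/ ~q)
  13. ((r -> r) \/ (r \/ p))
  14. ((q \/ r) \/ (p \/ p))
  15. (~r \/ ((r -> r) \/ (r \/ p)))
  16. (((q -> s) \/ ~q) -> ((q \/ r) \/ (p \/ p)))
  17. ((((q -> s) \/ ~q) -> ((q \/ r) \/ (p \/ p))) -> (~r \/ ((r -> r) \/ (r \/ p))))
Total distinct subformulas = 17

17


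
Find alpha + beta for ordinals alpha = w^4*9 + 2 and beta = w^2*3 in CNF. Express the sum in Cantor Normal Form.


Ordinal addition (w^4*9 + 2) + w^2*3:
alpha's leading term has exponent 4 > beta's exponent 2, so it survives.
alpha's tail term has exponent 0 < beta's exponent 2, so it is absorbed by beta.
In ordinal addition, any term followed by a strictly larger-exponent term is absorbed.
Result = w^4*9 + w^2*3

w^4*9 + w^2*3


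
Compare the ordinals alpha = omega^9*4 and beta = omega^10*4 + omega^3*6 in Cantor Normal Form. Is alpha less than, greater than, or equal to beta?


Compare term by term from highest exponent:
alpha = omega^9*4
beta = omega^10*4 + omega^3*6
Term 1: alpha has omega^9*4, beta has omega^10*4
Term 2: alpha has omega^0*0, beta has omega^3*6
Result: alpha < beta

alpha < beta


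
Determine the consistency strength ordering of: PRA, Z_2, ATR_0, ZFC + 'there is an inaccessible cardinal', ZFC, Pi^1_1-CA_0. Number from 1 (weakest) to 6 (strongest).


Ordering by consistency strength:
1. PRA
2. ATR_0
3. Pi^1_1-CA_0
4. Z_2
5. ZFC
6. ZFC + 'there is an inaccessible cardinal'


PRA=1, Z_2=4, ATR_0=2, ZFC + 'there is an inaccessible cardinal'=6, ZFC=5, Pi^1_1-CA_0=3


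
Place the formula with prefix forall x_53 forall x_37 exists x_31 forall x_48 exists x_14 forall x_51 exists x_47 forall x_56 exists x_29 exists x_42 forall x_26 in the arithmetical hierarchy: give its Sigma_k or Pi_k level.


Leading quantifier is forall, so the class is Pi.
Number of quantifier blocks = alternations + 1 = 8 + 1 = 9.
Classification: Pi_9

Pi_9


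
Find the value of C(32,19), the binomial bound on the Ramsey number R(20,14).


R(20,14) <= C(20+14-2, 20-1) = C(32, 19)
C(32, 19) = 32! / (19! * 13!)
= 347373600

347373600


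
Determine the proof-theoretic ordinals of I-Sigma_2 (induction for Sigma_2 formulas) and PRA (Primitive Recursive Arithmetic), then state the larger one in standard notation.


Proof-theoretic ordinal of I-Sigma_2 (induction for Sigma_2 formulas): omega^(omega^omega)
Proof-theoretic ordinal of PRA (Primitive Recursive Arithmetic): omega^omega
Comparing: omega^omega < omega^(omega^omega).
The larger ordinal is omega^(omega^omega) (from I-Sigma_2 (induction for Sigma_2 formulas)).

omega^(omega^omega)


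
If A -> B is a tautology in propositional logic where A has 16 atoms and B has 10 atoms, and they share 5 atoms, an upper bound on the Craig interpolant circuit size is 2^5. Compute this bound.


Shared atoms = 5
Craig interpolant size bound = 2^5
= 32

32


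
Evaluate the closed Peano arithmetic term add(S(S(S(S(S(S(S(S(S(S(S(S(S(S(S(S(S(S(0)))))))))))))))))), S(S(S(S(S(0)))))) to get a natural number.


add(S^18(0), S^5(0)):
S^18(0) = 18
S^5(0) = 5
18 + 5 = 23

23


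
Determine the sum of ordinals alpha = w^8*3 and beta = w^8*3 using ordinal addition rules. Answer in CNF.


Ordinal addition w^8*3 + w^8*3:
Both terms have the same exponent 8.
w^e*c + w^e*d = w^e*(c+d).
Result = w^8*(3+3) = w^8*6

w^8*6


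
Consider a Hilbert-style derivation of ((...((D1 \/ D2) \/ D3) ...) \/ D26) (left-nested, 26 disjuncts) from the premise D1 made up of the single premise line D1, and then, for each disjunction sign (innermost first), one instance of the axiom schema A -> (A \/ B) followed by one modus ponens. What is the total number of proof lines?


Building the left-nested 26-ary disjunction from D1:
- 1 premise line (D1)
- 26 disjuncts means 25 disjunction signs; each needs 1 axiom instance + 1 MP = 2 lines: 2 * 25 = 50
Total = 1 + 50 = 51 lines.

51


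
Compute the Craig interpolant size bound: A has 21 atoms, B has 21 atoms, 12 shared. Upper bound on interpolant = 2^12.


Shared atoms = 12
Craig interpolant size bound = 2^12
= 4096

4096


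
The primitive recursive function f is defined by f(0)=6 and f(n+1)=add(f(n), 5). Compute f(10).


f(0) = 6
f(1) = add(f(0), 5) = add(6, 5) = 11
f(2) = add(f(1), 5) = add(11, 5) = 16
f(3) = add(f(2), 5) = add(16, 5) = 21
f(4) = add(f(3), 5) = add(21, 5) = 26
f(5) = add(f(4), 5) = add(26, 5) = 31
f(6) = add(f(5), 5) = add(31, 5) = 36
f(7) = add(f(6), 5) = add(36, 5) = 41
f(8) = add(f(7), 5) = add(41, 5) = 46
f(9) = add(f(8), 5) = add(46, 5) = 51
f(10) = add(f(9), 5) = add(51, 5) = 56


56


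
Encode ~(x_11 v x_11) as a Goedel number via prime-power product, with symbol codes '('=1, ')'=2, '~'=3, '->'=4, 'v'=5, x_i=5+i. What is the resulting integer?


Formula: ~(x_11 v x_11)
Symbol codes: [3, 1, 16, 5, 16, 2]
Primes: [2, 3, 5, 7, 11, 13]
p_1^3 = 2^3 = 8
p_2^1 = 3^1 = 3
p_3^16 = 5^16 = 152587890625
p_4^5 = 7^5 = 16807
p_5^16 = 11^16 = 45949729863572161
p_6^2 = 13^2 = 169
Product = 477959588229062568521715087890625000

477959588229062568521715087890625000


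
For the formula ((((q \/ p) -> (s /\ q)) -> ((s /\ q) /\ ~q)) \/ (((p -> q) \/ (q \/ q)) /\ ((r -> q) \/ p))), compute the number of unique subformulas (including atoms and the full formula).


Formula: ((((q \/ p) -> (s /\ q)) -> ((s /\ q) /\ ~q)) \/ (((p -> q) \/ (q \/ q)) /\ ((r -> q) \/ p)))
Subformulas found:
  1. r
  2. q
  3. s
  4. p
  5. ~q
  6. (r -> q)
  7. (q \/ p)
  8. (s /\ q)
  9. (p -> q)
  10. (q \/ q)
  11. ((r -> q) \/ p)
  12. ((s /\ q) /\ ~q)
  13. ((p -> q) \/ (q \/ q))
  14. ((q \/ p) -> (s /\ q))
  15. (((p -> q) \/ (q \/ q)) /\ ((r -> q) \/ p))
  16. (((q \/ p) -> (s /\ q)) -> ((s /\ q) /\ ~q))
  17. ((((q \/ p) -> (s /\ q)) -> ((s /\ q) /\ ~q)) \/ (((p -> q) \/ (q \/ q)) /\ ((r -> q) \/ p)))
Total distinct subformulas = 17

17


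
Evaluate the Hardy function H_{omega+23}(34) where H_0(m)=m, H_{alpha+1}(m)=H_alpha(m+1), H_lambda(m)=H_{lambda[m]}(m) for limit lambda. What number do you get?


H_{omega+23}(34):
Unwind the 23 successor steps: H_{omega+23}(34) = H_omega(34+23) = H_omega(57).
H_omega(m) = H_m(m) = m + m = 2m.
Result = 2 * 57 = 114

114


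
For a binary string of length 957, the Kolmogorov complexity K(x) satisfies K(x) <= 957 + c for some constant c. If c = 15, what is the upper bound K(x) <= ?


K(x) <= |x| + c = 957 + 15 = 972

972


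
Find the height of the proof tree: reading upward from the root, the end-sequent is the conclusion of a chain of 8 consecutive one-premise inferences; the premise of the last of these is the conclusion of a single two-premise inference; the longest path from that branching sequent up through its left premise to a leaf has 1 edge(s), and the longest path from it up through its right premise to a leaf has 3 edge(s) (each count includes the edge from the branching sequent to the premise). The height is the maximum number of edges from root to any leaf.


Longest path through the left premise: 1 edges (measured from the branching sequent)
Longest path through the right premise: 3 edges
Height of the subtree rooted at the branching sequent: max(1, 3) = 3
The branching sequent sits 8 edges above the root (the chain of one-premise inferences), so height = 3 + 8 = 11

11


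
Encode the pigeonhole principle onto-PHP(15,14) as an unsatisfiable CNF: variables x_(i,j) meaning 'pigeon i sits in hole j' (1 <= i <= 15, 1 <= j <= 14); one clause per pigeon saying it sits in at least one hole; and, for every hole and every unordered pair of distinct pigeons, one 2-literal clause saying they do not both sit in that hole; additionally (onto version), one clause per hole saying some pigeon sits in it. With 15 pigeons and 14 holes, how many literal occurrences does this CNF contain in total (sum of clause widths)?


onto-PHP(15,14): 15 pigeons, 14 holes, 15*14 = 210 variables.
- pigeon clauses: one per pigeon -> 15 clauses of width 14 -> 210 literals
- hole clauses: 14 holes * C(15,2) = 14 * 105 -> 1470 clauses of width 2 -> 2940 literals
- onto clauses: one per hole -> 14 clauses of width 15 -> 210 literals
Total literal occurrences = 210 + 2940 + 210 = 3360

3360


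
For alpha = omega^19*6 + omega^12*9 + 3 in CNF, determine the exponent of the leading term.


CNF: omega^19*6 + omega^12*9 + 3
The leading term is omega^19*6, which has exponent 19.

19


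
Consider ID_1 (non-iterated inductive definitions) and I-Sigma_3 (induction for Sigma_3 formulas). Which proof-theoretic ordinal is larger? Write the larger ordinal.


Proof-theoretic ordinal of ID_1 (non-iterated inductive definitions): psi_0(epsilon_{Omega+1})
Proof-theoretic ordinal of I-Sigma_3 (induction for Sigma_3 formulas): omega^(omega^(omega^omega))
Comparing: omega^(omega^(omega^omega)) < psi_0(epsilon_{Omega+1}).
The larger ordinal is psi_0(epsilon_{Omega+1}) (from ID_1 (non-iterated inductive definitions)).

psi_0(epsilon_{Omega+1})


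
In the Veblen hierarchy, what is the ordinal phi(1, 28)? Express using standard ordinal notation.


phi(1, 28):
phi(1, beta) = epsilon_beta (the beta-th epsilon number).
phi(1, 28) = epsilon_28

epsilon_28


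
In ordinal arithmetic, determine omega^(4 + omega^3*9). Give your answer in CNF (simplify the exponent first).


omega^(4 + omega^3*9):
In ordinal addition a term is absorbed by a following term of strictly larger exponent: 0 < 3, so 4 + omega^3*9 = omega^3*9.
omega raised to a CNF ordinal is a single CNF term: Result = omega^(omega^3*9)

omega^(omega^3*9)


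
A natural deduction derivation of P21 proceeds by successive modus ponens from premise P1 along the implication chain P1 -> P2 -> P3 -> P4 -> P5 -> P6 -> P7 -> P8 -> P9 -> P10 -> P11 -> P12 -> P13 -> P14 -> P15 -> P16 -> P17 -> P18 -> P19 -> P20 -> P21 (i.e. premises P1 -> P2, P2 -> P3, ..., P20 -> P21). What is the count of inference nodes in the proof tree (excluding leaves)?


We have a chain: P1 -> P2 -> P3 -> P4 -> P5 -> P6 -> P7 -> P8 -> P9 -> P10 -> P11 -> P12 -> P13 -> P14 -> P15 -> P16 -> P17 -> P18 -> P19 -> P20 -> P21.
Each modus ponens application produces the next variable.
The chain has 21 propositions, so 21-1 = 20 modus ponens steps.
Total inference nodes = 20

20


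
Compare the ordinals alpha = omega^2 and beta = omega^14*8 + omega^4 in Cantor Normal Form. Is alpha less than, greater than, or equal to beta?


Compare term by term from highest exponent:
alpha = omega^2
beta = omega^14*8 + omega^4
Term 1: alpha has omega^2*1, beta has omega^14*8
Term 2: alpha has omega^0*0, beta has omega^4*1
Result: alpha < beta

alpha < beta


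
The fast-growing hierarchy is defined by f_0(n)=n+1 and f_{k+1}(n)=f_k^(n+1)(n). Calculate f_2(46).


f_2(46) = f_1^47(46)
f_1(m) = 2m + 1.
Iterating: f_1^k(n) = 2^k*(n+1) - 1.
f_2(46) = 2^47*(46+1) - 1 = 140737488355328*47 - 1 = 6614661952700415

6614661952700415


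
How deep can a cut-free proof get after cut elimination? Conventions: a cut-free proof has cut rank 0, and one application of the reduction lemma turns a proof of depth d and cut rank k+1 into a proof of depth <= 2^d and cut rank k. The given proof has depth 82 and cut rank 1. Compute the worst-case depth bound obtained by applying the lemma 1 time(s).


Each rank reduction sends depth d to at most 2^d; cut rank r needs r reductions.
2_0(82) = 82
2_1(82) = 2^82 = 4835703278458516698824704
Cut-free depth bound = 4835703278458516698824704

4835703278458516698824704


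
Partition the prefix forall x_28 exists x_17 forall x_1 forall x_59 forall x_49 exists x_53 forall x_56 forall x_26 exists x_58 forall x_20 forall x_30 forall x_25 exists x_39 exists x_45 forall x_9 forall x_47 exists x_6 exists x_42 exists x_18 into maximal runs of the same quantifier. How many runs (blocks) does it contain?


Alternations = 9.
Blocks = alternations + 1 = 10

10


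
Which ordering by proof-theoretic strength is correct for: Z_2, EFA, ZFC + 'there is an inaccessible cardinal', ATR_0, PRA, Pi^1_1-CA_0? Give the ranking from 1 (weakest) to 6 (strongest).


Ordering by consistency strength:
1. EFA
2. PRA
3. ATR_0
4. Pi^1_1-CA_0
5. Z_2
6. ZFC + 'there is an inaccessible cardinal'


Z_2=5, EFA=1, ZFC + 'there is an inaccessible cardinal'=6, ATR_0=3, PRA=2, Pi^1_1-CA_0=4


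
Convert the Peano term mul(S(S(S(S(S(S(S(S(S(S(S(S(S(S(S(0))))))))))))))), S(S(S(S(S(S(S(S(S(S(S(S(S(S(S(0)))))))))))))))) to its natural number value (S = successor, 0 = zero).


mul(S^15(0), S^15(0)):
S^15(0) = 15
S^15(0) = 15
15 * 15 = 225

225


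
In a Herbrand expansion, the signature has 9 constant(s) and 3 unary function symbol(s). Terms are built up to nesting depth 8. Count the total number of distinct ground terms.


Herbrand terms by depth:
Depth 0: 9 constants
Depth 1: 27 new terms (running total: 36)
Depth 2: 81 new terms (running total: 117)
Depth 3: 243 new terms (running total: 360)
Depth 4: 729 new terms (running total: 1089)
Depth 5: 2187 new terms (running total: 3276)
Depth 6: 6561 new terms (running total: 9837)
Depth 7: 19683 new terms (running total: 29520)
Depth 8: 59049 new terms (running total: 88569)
Total distinct ground terms = 88569

88569


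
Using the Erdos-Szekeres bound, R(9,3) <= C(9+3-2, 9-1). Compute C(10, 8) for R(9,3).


R(9,3) <= C(9+3-2, 9-1) = C(10, 8)
C(10, 8) = 10! / (8! * 2!)
= 45

45


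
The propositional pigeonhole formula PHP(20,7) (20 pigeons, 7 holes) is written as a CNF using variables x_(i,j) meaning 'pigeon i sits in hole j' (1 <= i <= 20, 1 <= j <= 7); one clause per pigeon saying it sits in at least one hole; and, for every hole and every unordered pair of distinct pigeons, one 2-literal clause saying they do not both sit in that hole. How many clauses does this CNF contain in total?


PHP(20,7): 20 pigeons, 7 holes, 20*7 = 140 variables.
- pigeon clauses: one per pigeon -> 20 clauses
- hole clauses: 7 holes * C(20,2) = 7 * 190 -> 1330 clauses
Total clauses = 20 + 1330 = 1350

1350


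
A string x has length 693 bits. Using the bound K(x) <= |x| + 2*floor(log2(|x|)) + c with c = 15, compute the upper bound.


floor(log2(693)) = 9
2 * 9 = 18
K(x) <= 693 + 18 + 15 = 726

726


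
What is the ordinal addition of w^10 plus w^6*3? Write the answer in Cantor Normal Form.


Ordinal addition w^10 + w^6*3:
Leading exponent of alpha (10) > leading exponent of beta (6).
Since alpha's term has higher exponent than beta's leading term,
the sum is simply alpha followed by beta.
Result = w^10 + w^6*3

w^10 + w^6*3
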